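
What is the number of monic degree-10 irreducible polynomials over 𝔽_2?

The number of monic irreducibles of degree 10 over GF(2) is (1/10)·Σ_{d∣10} μ(10/d) 2^d.
Divisors of 10: 1, 2, 5, 10; μ(10/d) for each: 1, -1, -1, 1.
Σ = 2^1 − 2^2 − 2^5 + 2^10 = 990.
N = 990/10 = 99.

99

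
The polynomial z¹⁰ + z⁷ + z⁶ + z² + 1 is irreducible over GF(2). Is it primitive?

Yes

Write f(z) = z¹⁰ + z⁷ + z⁶ + z² + 1.
|GF(2^10)^×| = 2^10 − 1 = 1023. Prime factorization: 1023 = 3·11·31.
f is primitive ⇔ z has order 1023 in GF(2)[z]/(f), i.e. z^(1023/q) ≠ 1 for each prime q | 1023.
z^(341) mod f = z⁹ + z⁵.
z^(93) mod f = z⁹ + z⁷ + z⁶ + z² + 1.
z^(33) mod f = z⁸ + z⁵ + z⁴ + z² + z.
None equal 1, so z has full order 1023; f is primitive.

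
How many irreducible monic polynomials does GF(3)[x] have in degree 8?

810

x^(3^8) − x is the product of all monic irreducibles of degree dividing 8; Möbius inversion gives N = (1/8) Σ μ(8/d)·3^d.
Divisors of 8: 1, 2, 4, 8; μ(8/d) for each: 0, 0, -1, 1.
Σ = − 3^4 + 3^8 = 6480.
N = 6480/8 = 810.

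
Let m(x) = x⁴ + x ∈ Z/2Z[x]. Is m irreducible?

No

Check for roots in Z/2Z: m(0) = 0 → root; m(1) = 0 → root.
m(0) = 0, so (x) divides m(x); m is reducible.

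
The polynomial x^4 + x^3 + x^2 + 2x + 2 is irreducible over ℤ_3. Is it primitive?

Yes

Write f(x) = x^4 + x^3 + x^2 + 2x + 2.
|GF(3^4)^×| = 3^4 − 1 = 80. Prime factorization: 80 = 2^4·5.
f is primitive ⇔ x has order 80 in GF(3)[x]/(f), i.e. x^(80/q) ≠ 1 for each prime q | 80.
x^(40) mod f = 2.
x^(16) mod f = 2x^3 + 1.
None equal 1, so x has full order 80; f is primitive.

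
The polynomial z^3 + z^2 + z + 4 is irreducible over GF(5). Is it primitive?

Write f(z) = z^3 + z^2 + z + 4.
|GF(5^3)^×| = 5^3 − 1 = 124. Prime factorization: 124 = 2^2·31.
f is primitive ⇔ z has order 124 in GF(5)[z]/(f), i.e. z^(124/q) ≠ 1 for each prime q | 124.
z^(62) mod f = 1
z^(4) mod f = 2z + 4.
Since z^(62) = 1, the order of z divides 62 < 124; not primitive.

No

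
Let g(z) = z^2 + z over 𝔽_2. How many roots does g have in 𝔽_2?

Evaluate at each of the 2 elements of 𝔽_2:
g(0) = 0 → root; g(1) = 0 → root.
Roots: {0, 1}.

2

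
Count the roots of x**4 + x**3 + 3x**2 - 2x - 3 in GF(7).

4

Write f(x) = x**4 + x**3 + 3x**2 - 2x - 3.
Evaluate at each of the 7 elements of GF(7):
f(0) = 4; f(1) = 0 → root; f(2) = 1; f(3) = 0 → root; f(4) = 0 → root; f(5) = 0 → root; f(6) = 2.
Roots: {1, 3, 4, 5}.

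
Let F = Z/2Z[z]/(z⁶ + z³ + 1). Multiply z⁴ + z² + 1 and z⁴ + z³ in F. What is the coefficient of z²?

1

Multiply in Z/2Z[z]: (z⁴ + z² + 1)·(z⁴ + z³) = z⁸ + z⁷ + z⁶ + z⁵ + z⁴ + z³.
Reduce using z⁶ ≡ z³ + 1 (mod z⁶ + z³ + 1).
Reduced: z² + z + 1.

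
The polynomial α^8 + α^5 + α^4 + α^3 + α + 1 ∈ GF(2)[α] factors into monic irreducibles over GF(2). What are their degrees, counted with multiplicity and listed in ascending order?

Write h(α) = α^8 + α^5 + α^4 + α^3 + α + 1.
Roots in GF(2): h(0) = 1; h(1) = 0 → root.
Linear factors from roots: (α + 1).
Complete factorization: h(α) = (α + 1)·(α^2 + α + 1)^2·(α^3 + α^2 + 1).
Factor degrees with multiplicity: 1 + 2 + 2 + 3 = 8.

1, 2, 2, 3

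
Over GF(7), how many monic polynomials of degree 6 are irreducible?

19544

Gauss's count: N_{7}(6) = (1/6) Σ_{d|6} μ(6/d)·7^d.
Divisors of 6: 1, 2, 3, 6; μ(6/d) for each: 1, -1, -1, 1.
Σ = 7^1 − 7^2 − 7^3 + 7^6 = 117264.
N = 117264/6 = 19544.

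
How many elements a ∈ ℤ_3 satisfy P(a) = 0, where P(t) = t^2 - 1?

2

Evaluate at each of the 3 elements of ℤ_3:
P(0) = 2; P(1) = 0 → root; P(2) = 0 → root.
Roots: {1, 2}.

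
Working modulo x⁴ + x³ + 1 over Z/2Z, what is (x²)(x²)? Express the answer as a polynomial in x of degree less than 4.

x^3 + 1

Multiply in Z/2Z[x]: (x²)·(x²) = x⁴.
Reduce using x⁴ ≡ x³ + 1 (mod x⁴ + x³ + 1).
Reduced: x³ + 1.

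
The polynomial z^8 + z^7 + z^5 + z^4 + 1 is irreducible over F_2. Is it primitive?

No

Write f(z) = z^8 + z^7 + z^5 + z^4 + 1.
|GF(2^8)^×| = 2^8 − 1 = 255. Prime factorization: 255 = 3·5·17.
f is primitive ⇔ z has order 255 in GF(2)[z]/(f), i.e. z^(255/q) ≠ 1 for each prime q | 255.
z^(85) mod f = z^7 + z^6 + z^3 + z^2 + 1.
z^(51) mod f = 1
z^(15) mod f = z^5 + z^4 + z + 1.
Since z^(51) = 1, the order of z divides 51 < 255; not primitive.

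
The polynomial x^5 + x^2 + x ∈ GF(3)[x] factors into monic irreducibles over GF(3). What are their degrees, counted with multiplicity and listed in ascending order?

1, 1, 3

Write g(x) = x^5 + x^2 + x.
Roots in GF(3): g(0) = 0 → root; g(1) = 0 → root; g(2) = 2.
Linear factors from roots: (x), (x + 2).
Complete factorization: g(x) = (x)·(x + 2)·(x^3 + x^2 + x + 2).
Factor degrees with multiplicity: 1 + 1 + 3 = 5.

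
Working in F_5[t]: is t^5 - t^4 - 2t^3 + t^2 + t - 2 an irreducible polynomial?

Write f(t) = t^5 - t^4 - 2t^3 + t^2 + t - 2.
Check for roots in F_5: f(0) = 3; f(1) = 3; f(2) = 4; f(3) = 3; f(4) = 3.
No roots, so no linear factors.
Degree-2 irreducible divisors: test the 10 monic irreducibles of degree 2 over GF(5).
None of them divide f (all give nonzero remainder).
No irreducible factor of degree ≤ 2 exists, so f is irreducible over GF(5).

Yes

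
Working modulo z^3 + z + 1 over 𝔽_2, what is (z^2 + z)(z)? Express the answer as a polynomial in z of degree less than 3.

Multiply in 𝔽_2[z]: (z^2 + z)·(z) = z^3 + z^2.
Reduce using z^3 ≡ z + 1 (mod z^3 + z + 1).
Reduced: z^2 + z + 1.

z^2 + z + 1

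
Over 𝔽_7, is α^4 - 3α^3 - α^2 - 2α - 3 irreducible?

Yes

Write f(α) = α^4 - 3α^3 - α^2 - 2α - 3.
Check for roots in 𝔽_7: f(0) = 4; f(1) = 6; f(2) = 2; f(3) = 3; f(4) = 2; f(5) = 2; f(6) = 2.
No roots, so no linear factors.
Degree-2 irreducible divisors: test the 21 monic irreducibles of degree 2 over GF(7).
None of them divide f (all give nonzero remainder).
No irreducible factor of degree ≤ 2 exists, so f is irreducible over GF(7).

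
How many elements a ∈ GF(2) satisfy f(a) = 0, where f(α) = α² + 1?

Evaluate at each of the 2 elements of GF(2):
f(0) = 1; f(1) = 0 → root.
Roots: {1}.

1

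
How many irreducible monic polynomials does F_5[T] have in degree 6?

2580

By the necklace-counting formula, N_5(6) = (1/6) Σ_{d|6} μ(6/d)·5^d.
Divisors of 6: 1, 2, 3, 6; μ(6/d) for each: 1, -1, -1, 1.
Σ = 5^1 − 5^2 − 5^3 + 5^6 = 15480.
N = 15480/6 = 2580.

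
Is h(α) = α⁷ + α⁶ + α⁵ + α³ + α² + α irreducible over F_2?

Check for roots in F_2: h(0) = 0 → root; h(1) = 0 → root.
h(0) = 0, so (α) divides h(α); h is reducible.

No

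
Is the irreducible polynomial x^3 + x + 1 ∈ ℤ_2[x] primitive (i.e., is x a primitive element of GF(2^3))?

Yes

Write f(x) = x^3 + x + 1.
|GF(2^3)^×| = 2^3 − 1 = 7. Prime factorization: 7 = 7.
f is primitive ⇔ x has order 7 in GF(2)[x]/(f), i.e. x^(7/q) ≠ 1 for each prime q | 7.
x^(1) mod f = x.
None equal 1, so x has full order 7; f is primitive.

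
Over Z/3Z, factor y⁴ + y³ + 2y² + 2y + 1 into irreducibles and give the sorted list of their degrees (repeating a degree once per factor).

2, 2

Write f(y) = y⁴ + y³ + 2y² + 2y + 1.
Roots in Z/3Z: f(0) = 1; f(1) = 1; f(2) = 1.
Complete factorization: f(y) = (y² + 2y + 2)^2.
Factor degrees with multiplicity: 2 + 2 = 4.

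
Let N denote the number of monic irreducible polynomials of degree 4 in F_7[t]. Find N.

The number of monic irreducibles of degree 4 over GF(7) is (1/4)·Σ_{d∣4} μ(4/d) 7^d.
Divisors of 4: 1, 2, 4; μ(4/d) for each: 0, -1, 1.
Σ = − 7^2 + 7^4 = 2352.
N = 2352/4 = 588.

588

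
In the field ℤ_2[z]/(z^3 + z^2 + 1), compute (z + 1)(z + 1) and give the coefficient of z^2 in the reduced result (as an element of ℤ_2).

Multiply in ℤ_2[z]: (z + 1)·(z + 1) = z^2 + 1.
Reduced: z^2 + 1.

1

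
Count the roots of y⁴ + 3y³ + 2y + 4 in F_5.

Write h(y) = y⁴ + 3y³ + 2y + 4.
Evaluate at each of the 5 elements of F_5:
h(0) = 4; h(1) = 0 → root; h(2) = 3; h(3) = 2; h(4) = 0 → root.
Roots: {1, 4}.

2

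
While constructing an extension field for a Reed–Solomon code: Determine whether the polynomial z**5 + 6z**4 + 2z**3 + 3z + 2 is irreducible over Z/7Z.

Write g(z) = z**5 + 6z**4 + 2z**3 + 3z + 2.
Check for roots in Z/7Z: g(0) = 2; g(1) = 0 → root; g(2) = 5; g(3) = 3; g(4) = 0 → root; g(5) = 2; g(6) = 2.
g(1) = 0, so (z − 1) divides g(z); g is reducible.

No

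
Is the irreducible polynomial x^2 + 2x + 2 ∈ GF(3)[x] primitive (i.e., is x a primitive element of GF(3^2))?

Yes

Write f(x) = x^2 + 2x + 2.
|GF(3^2)^×| = 3^2 − 1 = 8. Prime factorization: 8 = 2^3.
f is primitive ⇔ x has order 8 in GF(3)[x]/(f), i.e. x^(8/q) ≠ 1 for each prime q | 8.
x^(4) mod f = 2.
None equal 1, so x has full order 8; f is primitive.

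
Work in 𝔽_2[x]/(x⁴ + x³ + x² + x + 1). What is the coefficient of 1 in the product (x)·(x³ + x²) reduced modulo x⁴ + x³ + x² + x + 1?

1

Multiply in 𝔽_2[x]: (x)·(x³ + x²) = x⁴ + x³.
Reduce using x⁴ ≡ x³ + x² + x + 1 (mod x⁴ + x³ + x² + x + 1).
Reduced: x² + x + 1.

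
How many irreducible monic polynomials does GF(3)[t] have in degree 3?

8

By the necklace-counting formula, N_3(3) = (1/3) Σ_{d|3} μ(3/d)·3^d.
Divisors of 3: 1, 3; μ(3/d) for each: -1, 1.
Σ = − 3^1 + 3^3 = 24.
N = 24/3 = 8.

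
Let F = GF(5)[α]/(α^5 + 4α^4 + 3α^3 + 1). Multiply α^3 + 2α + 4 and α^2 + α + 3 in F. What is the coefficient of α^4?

2

Multiply in GF(5)[α]: (α^3 + 2α + 4)·(α^2 + α + 3) = α^5 + α^4 + α^2 + 2.
Reduce using α^5 ≡ α^4 + 2α^3 + 4 (mod α^5 + 4α^4 + 3α^3 + 1).
Reduced: 2α^4 + 2α^3 + α^2 + 1.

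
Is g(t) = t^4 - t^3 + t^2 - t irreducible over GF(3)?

No

Check for roots in GF(3): g(0) = 0 → root; g(1) = 0 → root; g(2) = 1.
g(0) = 0, so (t) divides g(t); g is reducible.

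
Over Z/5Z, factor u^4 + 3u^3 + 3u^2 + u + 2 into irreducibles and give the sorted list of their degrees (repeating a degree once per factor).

Write g(u) = u^4 + 3u^3 + 3u^2 + u + 2.
Roots in Z/5Z: g(0) = 2; g(1) = 0 → root; g(2) = 1; g(3) = 4; g(4) = 2.
Linear factors from roots: (u + 4).
Complete factorization: g(u) = (u + 4)^2·(u^2 + 2).
Factor degrees with multiplicity: 1 + 1 + 2 = 4.

1, 1, 2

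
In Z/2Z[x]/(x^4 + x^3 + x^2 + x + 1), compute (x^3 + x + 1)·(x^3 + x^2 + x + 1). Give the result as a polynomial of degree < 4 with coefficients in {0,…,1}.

Multiply in Z/2Z[x]: (x^3 + x + 1)·(x^3 + x^2 + x + 1) = x^6 + x^5 + x^3 + 1.
Reduce using x^4 ≡ x^3 + x^2 + x + 1 (mod x^4 + x^3 + x^2 + x + 1).
Reduced: x^3 + x.

x^3 + x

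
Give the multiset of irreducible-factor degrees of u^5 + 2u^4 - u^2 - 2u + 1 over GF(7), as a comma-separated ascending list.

Write g(u) = u^5 + 2u^4 - u^2 - 2u + 1.
Complete factorization: g(u) = (u^2 + 3u + 1)·(u^3 - u^2 + 2u + 1).
Factor degrees with multiplicity: 2 + 3 = 5.

2, 3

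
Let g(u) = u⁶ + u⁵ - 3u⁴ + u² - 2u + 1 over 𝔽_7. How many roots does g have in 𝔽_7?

3

Evaluate at each of the 7 elements of 𝔽_7:
g(0) = 1; g(1) = 6; g(2) = 0 → root; g(3) = 5; g(4) = 0 → root; g(5) = 0 → root; g(6) = 1.
Roots: {2, 4, 5}.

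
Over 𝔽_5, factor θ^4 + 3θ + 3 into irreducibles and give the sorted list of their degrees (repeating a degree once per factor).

Write f(θ) = θ^4 + 3θ + 3.
Roots in 𝔽_5: f(0) = 3; f(1) = 2; f(2) = 0 → root; f(3) = 3; f(4) = 1.
Linear factors from roots: (θ + 3).
Complete factorization: f(θ) = (θ + 3)^2·(θ^2 + 4θ + 2).
Factor degrees with multiplicity: 1 + 1 + 2 = 4.

1, 1, 2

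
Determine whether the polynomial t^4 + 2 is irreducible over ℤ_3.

Write P(t) = t^4 + 2.
Check for roots in ℤ_3: P(0) = 2; P(1) = 0 → root; P(2) = 0 → root.
P(1) = 0, so (t − 1) divides P(t); P is reducible.

No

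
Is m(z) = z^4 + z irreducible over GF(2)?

Check for roots in GF(2): m(0) = 0 → root; m(1) = 0 → root.
m(0) = 0, so (z) divides m(z); m is reducible.

No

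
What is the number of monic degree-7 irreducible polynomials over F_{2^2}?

2340

By the necklace-counting formula, N_4(7) = (1/7) Σ_{d|7} μ(7/d)·4^d.
Divisors of 7: 1, 7; μ(7/d) for each: -1, 1.
Σ = − 4^1 + 4^7 = 16380.
N = 16380/7 = 2340.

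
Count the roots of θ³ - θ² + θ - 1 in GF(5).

3

Write P(θ) = θ³ - θ² + θ - 1.
Evaluate at each of the 5 elements of GF(5):
P(0) = 4; P(1) = 0 → root; P(2) = 0 → root; P(3) = 0 → root; P(4) = 1.
Roots: {1, 2, 3}.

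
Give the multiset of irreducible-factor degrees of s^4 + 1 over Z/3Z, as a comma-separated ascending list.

2, 2

Write h(s) = s^4 + 1.
Roots in Z/3Z: h(0) = 1; h(1) = 2; h(2) = 2.
Complete factorization: h(s) = (s^2 + s - 1)·(s^2 - s - 1).
Factor degrees with multiplicity: 2 + 2 = 4.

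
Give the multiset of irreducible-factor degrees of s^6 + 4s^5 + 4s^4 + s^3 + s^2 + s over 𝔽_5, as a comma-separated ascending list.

1, 1, 1, 1, 2

Write h(s) = s^6 + 4s^5 + 4s^4 + s^3 + s^2 + s.
Roots in 𝔽_5: h(0) = 0 → root; h(1) = 2; h(2) = 0 → root; h(3) = 4; h(4) = 0 → root.
Linear factors from roots: (s), (s + 3), (s + 1).
Complete factorization: h(s) = (s)·(s + 3)·(s + 1)^2·(s^2 + 4s + 2).
Factor degrees with multiplicity: 1 + 1 + 1 + 1 + 2 = 6.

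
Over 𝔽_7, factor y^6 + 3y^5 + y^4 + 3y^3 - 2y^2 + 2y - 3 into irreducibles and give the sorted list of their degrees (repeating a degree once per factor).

Write f(y) = y^6 + 3y^5 + y^4 + 3y^3 - 2y^2 + 2y - 3.
Complete factorization: f(y) = (y^6 + 3y^5 + y^4 + 3y^3 - 2y^2 + 2y - 3).
Factor degrees with multiplicity: 6 = 6.

6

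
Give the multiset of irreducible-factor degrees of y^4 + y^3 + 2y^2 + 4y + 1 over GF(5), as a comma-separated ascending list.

Write g(y) = y^4 + y^3 + 2y^2 + 4y + 1.
Roots in GF(5): g(0) = 1; g(1) = 4; g(2) = 1; g(3) = 4; g(4) = 4.
Complete factorization: g(y) = (y^2 + 3y + 4)^2.
Factor degrees with multiplicity: 2 + 2 = 4.

2, 2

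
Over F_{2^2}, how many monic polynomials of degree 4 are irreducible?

60

By the necklace-counting formula, N_4(4) = (1/4) Σ_{d|4} μ(4/d)·4^d.
Divisors of 4: 1, 2, 4; μ(4/d) for each: 0, -1, 1.
Σ = − 4^2 + 4^4 = 240.
N = 240/4 = 60.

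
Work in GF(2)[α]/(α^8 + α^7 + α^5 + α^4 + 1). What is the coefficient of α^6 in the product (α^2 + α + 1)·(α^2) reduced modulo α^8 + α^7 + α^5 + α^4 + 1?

0

Multiply in GF(2)[α]: (α^2 + α + 1)·(α^2) = α^4 + α^3 + α^2.
Reduced: α^4 + α^3 + α^2.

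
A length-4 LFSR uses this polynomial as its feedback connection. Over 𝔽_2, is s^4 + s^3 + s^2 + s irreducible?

Write g(s) = s^4 + s^3 + s^2 + s.
Check for roots in 𝔽_2: g(0) = 0 → root; g(1) = 0 → root.
g(0) = 0, so (s) divides g(s); g is reducible.

No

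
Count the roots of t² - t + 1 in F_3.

1

Write P(t) = t² - t + 1.
Evaluate at each of the 3 elements of F_3:
P(0) = 1; P(1) = 1; P(2) = 0 → root.
Roots: {2}.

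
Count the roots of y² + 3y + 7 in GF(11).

Write g(y) = y² + 3y + 7.
Evaluate at each of the 11 elements of GF(11):
g(0) = 7; g(1) = 0 → root; g(2) = 6; g(3) = 3; g(4) = 2; g(5) = 3; g(6) = 6; g(7) = 0 → root; g(8) = 7; g(9) = 5; g(10) = 5.
Roots: {1, 7}.

2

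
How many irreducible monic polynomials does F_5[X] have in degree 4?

The number of monic irreducibles of degree 4 over GF(5) is (1/4)·Σ_{d∣4} μ(4/d) 5^d.
Divisors of 4: 1, 2, 4; μ(4/d) for each: 0, -1, 1.
Σ = − 5^2 + 5^4 = 600.
N = 600/4 = 150.

150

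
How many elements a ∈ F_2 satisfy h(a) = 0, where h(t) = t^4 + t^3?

Evaluate at each of the 2 elements of F_2:
h(0) = 0 → root; h(1) = 0 → root.
Roots: {0, 1}.

2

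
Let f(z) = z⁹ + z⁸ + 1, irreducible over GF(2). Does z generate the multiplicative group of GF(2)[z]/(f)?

|GF(2^9)^×| = 2^9 − 1 = 511. Prime factorization: 511 = 7·73.
f is primitive ⇔ z has order 511 in GF(2)[z]/(f), i.e. z^(511/q) ≠ 1 for each prime q | 511.
z^(73) mod f = 1
z^(7) mod f = z⁷.
Since z^(73) = 1, the order of z divides 73 < 511; not primitive.

No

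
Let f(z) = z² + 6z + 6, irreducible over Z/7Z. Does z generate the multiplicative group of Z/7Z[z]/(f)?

|GF(7^2)^×| = 7^2 − 1 = 48. Prime factorization: 48 = 2^4·3.
f is primitive ⇔ z has order 48 in GF(7)[z]/(f), i.e. z^(48/q) ≠ 1 for each prime q | 48.
z^(24) mod f = 6.
z^(16) mod f = 1
Since z^(16) = 1, the order of z divides 16 < 48; not primitive.

No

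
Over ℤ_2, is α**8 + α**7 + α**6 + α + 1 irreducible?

Yes

Write g(α) = α**8 + α**7 + α**6 + α + 1.
Check for roots in ℤ_2: g(0) = 1; g(1) = 1.
No roots, so no linear factors.
Monic irreducibles of degree 2 over GF(2): α**2 + α + 1.
None of them divide g (all give nonzero remainder).
Monic irreducibles of degree 3 over GF(2): α**3 + α + 1, α**3 + α**2 + 1.
None of them divide g (all give nonzero remainder).
Monic irreducibles of degree 4 over GF(2): α**4 + α + 1, α**4 + α**3 + 1, α**4 + α**3 + α**2 + α + 1.
None of them divide g (all give nonzero remainder).
No irreducible factor of degree ≤ 4 exists, so g is irreducible over GF(2).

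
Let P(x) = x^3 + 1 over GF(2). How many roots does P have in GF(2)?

Evaluate at each of the 2 elements of GF(2):
P(0) = 1; P(1) = 0 → root.
Roots: {1}.

1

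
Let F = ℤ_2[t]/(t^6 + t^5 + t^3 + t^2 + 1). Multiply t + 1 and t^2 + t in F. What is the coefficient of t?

1

Multiply in ℤ_2[t]: (t + 1)·(t^2 + t) = t^3 + t.
Reduced: t^3 + t.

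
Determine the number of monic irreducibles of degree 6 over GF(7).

By the necklace-counting formula, N_7(6) = (1/6) Σ_{d|6} μ(6/d)·7^d.
Divisors of 6: 1, 2, 3, 6; μ(6/d) for each: 1, -1, -1, 1.
Σ = 7^1 − 7^2 − 7^3 + 7^6 = 117264.
N = 117264/6 = 19544.

19544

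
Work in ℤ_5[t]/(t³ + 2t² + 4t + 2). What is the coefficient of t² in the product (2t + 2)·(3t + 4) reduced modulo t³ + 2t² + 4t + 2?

Multiply in ℤ_5[t]: (2t + 2)·(3t + 4) = t² + 4t + 3.
Reduced: t² + 4t + 3.

1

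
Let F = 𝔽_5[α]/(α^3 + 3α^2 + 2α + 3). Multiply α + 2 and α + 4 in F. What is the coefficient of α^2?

Multiply in 𝔽_5[α]: (α + 2)·(α + 4) = α^2 + α + 3.
Reduced: α^2 + α + 3.

1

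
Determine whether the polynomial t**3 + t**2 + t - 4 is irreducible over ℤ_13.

Write h(t) = t**3 + t**2 + t - 4.
Check each element of ℤ_13 for a root: h(0)=9, h(1)=12, h(2)=10, h(3)=9, h(4)=2, h(5)=8, h(6)=7, h(7)=5, h(8)=8, h(9)=9, h(10)=1, h(11)=3, h(12)=8.
No roots. A degree-3 polynomial over a field with no linear factor is irreducible.

Yes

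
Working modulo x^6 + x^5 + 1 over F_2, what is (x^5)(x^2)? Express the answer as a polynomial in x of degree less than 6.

x^5 + x + 1

Multiply in F_2[x]: (x^5)·(x^2) = x^7.
Reduce using x^6 ≡ x^5 + 1 (mod x^6 + x^5 + 1).
Reduced: x^5 + x + 1.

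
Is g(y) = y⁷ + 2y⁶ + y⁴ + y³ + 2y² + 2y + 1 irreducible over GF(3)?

Yes

Check for roots in GF(3): g(0) = 1; g(1) = 1; g(2) = 2.
No roots, so no linear factors.
Monic irreducibles of degree 2 over GF(3): y² + 1, y² + y + 2, y² + 2y + 2.
None of them divide g (all give nonzero remainder).
Degree-3 irreducible divisors: test the 8 monic irreducibles of degree 3 over GF(3).
None of them divide g (all give nonzero remainder).
No irreducible factor of degree ≤ 3 exists, so g is irreducible over GF(3).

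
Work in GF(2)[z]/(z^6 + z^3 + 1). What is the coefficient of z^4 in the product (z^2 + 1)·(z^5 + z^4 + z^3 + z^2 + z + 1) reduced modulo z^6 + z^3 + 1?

1

Multiply in GF(2)[z]: (z^2 + 1)·(z^5 + z^4 + z^3 + z^2 + z + 1) = z^7 + z^6 + z + 1.
Reduce using z^6 ≡ z^3 + 1 (mod z^6 + z^3 + 1).
Reduced: z^4 + z^3.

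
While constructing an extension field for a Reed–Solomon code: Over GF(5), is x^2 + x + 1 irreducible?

Yes

Write m(x) = x^2 + x + 1.
Check for roots in GF(5): m(0) = 1; m(1) = 3; m(2) = 2; m(3) = 3; m(4) = 1.
No roots. A degree-2 polynomial over a field with no linear factor is irreducible.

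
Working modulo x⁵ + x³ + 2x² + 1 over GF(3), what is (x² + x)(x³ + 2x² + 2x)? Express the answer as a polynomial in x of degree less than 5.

Multiply in GF(3)[x]: (x² + x)·(x³ + 2x² + 2x) = x⁵ + x³ + 2x².
Reduce using x⁵ ≡ 2x³ + x² + 2 (mod x⁵ + x³ + 2x² + 1).
Reduced: 2.

2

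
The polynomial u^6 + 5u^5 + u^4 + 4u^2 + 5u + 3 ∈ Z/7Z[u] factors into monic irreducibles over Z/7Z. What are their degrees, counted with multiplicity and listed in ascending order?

1, 2, 3

Write h(u) = u^6 + 5u^5 + u^4 + 4u^2 + 5u + 3.
Linear factors from roots: (u + 4).
Complete factorization: h(u) = (u + 4)·(u^2 + u + 4)·(u^3 + 5).
Factor degrees with multiplicity: 1 + 2 + 3 = 6.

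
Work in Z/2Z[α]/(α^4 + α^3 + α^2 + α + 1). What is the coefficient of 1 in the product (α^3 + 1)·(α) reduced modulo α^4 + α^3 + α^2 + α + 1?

1

Multiply in Z/2Z[α]: (α^3 + 1)·(α) = α^4 + α.
Reduce using α^4 ≡ α^3 + α^2 + α + 1 (mod α^4 + α^3 + α^2 + α + 1).
Reduced: α^3 + α^2 + 1.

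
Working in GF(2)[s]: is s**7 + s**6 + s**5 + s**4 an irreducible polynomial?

Write g(s) = s**7 + s**6 + s**5 + s**4.
Check for roots in GF(2): g(0) = 0 → root; g(1) = 0 → root.
g(0) = 0, so (s) divides g(s); g is reducible.

No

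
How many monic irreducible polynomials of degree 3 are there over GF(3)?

8

By the necklace-counting formula, N_3(3) = (1/3) Σ_{d|3} μ(3/d)·3^d.
Divisors of 3: 1, 3; μ(3/d) for each: -1, 1.
Σ = − 3^1 + 3^3 = 24.
N = 24/3 = 8.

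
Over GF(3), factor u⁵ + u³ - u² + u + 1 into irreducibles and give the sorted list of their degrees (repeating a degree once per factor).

Write g(u) = u⁵ + u³ - u² + u + 1.
Roots in GF(3): g(0) = 1; g(1) = 0 → root; g(2) = 0 → root.
Linear factors from roots: (u - 1), (u + 1).
Complete factorization: g(u) = (u + 1)·(u - 1)·(u³ - u - 1).
Factor degrees with multiplicity: 1 + 1 + 3 = 5.

1, 1, 3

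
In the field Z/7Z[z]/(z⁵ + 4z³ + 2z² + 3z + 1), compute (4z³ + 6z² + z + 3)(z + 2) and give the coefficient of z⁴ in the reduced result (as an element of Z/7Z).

4

Multiply in Z/7Z[z]: (4z³ + 6z² + z + 3)·(z + 2) = 4z⁴ + 6z² + 5z + 6.
Reduced: 4z⁴ + 6z² + 5z + 6.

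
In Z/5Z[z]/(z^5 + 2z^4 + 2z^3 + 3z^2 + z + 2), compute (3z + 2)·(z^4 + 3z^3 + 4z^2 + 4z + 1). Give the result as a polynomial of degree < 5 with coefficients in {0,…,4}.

Multiply in Z/5Z[z]: (3z + 2)·(z^4 + 3z^3 + 4z^2 + 4z + 1) = 3z^5 + z^4 + 3z^3 + z + 2.
Reduce using z^5 ≡ 3z^4 + 3z^3 + 2z^2 + 4z + 3 (mod z^5 + 2z^4 + 2z^3 + 3z^2 + z + 2).
Reduced: 2z^3 + z^2 + 3z + 1.

2z^3 + z^2 + 3z + 1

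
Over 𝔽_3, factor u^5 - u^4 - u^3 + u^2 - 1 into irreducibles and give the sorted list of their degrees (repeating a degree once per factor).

5

Write f(u) = u^5 - u^4 - u^3 + u^2 - 1.
Roots in 𝔽_3: f(0) = 2; f(1) = 2; f(2) = 2.
Complete factorization: f(u) = (u^5 - u^4 - u^3 + u^2 - 1).
Factor degrees with multiplicity: 5 = 5.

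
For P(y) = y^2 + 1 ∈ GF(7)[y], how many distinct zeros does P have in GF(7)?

Evaluate at each of the 7 elements of GF(7):
P(0) = 1; P(1) = 2; P(2) = 5; P(3) = 3; P(4) = 3; P(5) = 5; P(6) = 2.
No element is a root.

0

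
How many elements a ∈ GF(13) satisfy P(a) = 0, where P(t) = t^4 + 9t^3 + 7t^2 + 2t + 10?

Evaluate at each of the 13 elements of GF(13):
P(0) = 10; P(1) = 3; P(2) = 0 → root; P(3) = 0 → root; P(4) = 0 → root; P(5) = 8; P(6) = 4; P(7) = 5; P(8) = 0 → root; P(9) = 2; P(10) = 9; P(11) = 4; P(12) = 7.
Roots: {2, 3, 4, 8}.

4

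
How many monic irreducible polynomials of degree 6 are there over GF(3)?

116

The number of monic irreducibles of degree 6 over GF(3) is (1/6)·Σ_{d∣6} μ(6/d) 3^d.
Divisors of 6: 1, 2, 3, 6; μ(6/d) for each: 1, -1, -1, 1.
Σ = 3^1 − 3^2 − 3^3 + 3^6 = 696.
N = 696/6 = 116.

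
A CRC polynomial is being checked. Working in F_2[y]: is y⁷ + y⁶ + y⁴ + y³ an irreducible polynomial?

No

Write h(y) = y⁷ + y⁶ + y⁴ + y³.
Check for roots in F_2: h(0) = 0 → root; h(1) = 0 → root.
h(0) = 0, so (y) divides h(y); h is reducible.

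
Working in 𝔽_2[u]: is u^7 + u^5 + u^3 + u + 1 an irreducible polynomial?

Write g(u) = u^7 + u^5 + u^3 + u + 1.
Check for roots in 𝔽_2: g(0) = 1; g(1) = 1.
No roots, so no linear factors.
Monic irreducibles of degree 2 over GF(2): u^2 + u + 1.
None of them divide g (all give nonzero remainder).
Monic irreducibles of degree 3 over GF(2): u^3 + u + 1, u^3 + u^2 + 1.
None of them divide g (all give nonzero remainder).
No irreducible factor of degree ≤ 3 exists, so g is irreducible over GF(2).

Yes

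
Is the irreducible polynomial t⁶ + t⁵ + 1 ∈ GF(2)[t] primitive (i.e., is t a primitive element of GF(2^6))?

Yes

Write f(t) = t⁶ + t⁵ + 1.
|GF(2^6)^×| = 2^6 − 1 = 63. Prime factorization: 63 = 3^2·7.
f is primitive ⇔ t has order 63 in GF(2)[t]/(f), i.e. t^(63/q) ≠ 1 for each prime q | 63.
t^(21) mod f = t⁵ + t⁴ + t³ + 1.
t^(9) mod f = t⁵ + t³ + t² + t + 1.
None equal 1, so t has full order 63; f is primitive.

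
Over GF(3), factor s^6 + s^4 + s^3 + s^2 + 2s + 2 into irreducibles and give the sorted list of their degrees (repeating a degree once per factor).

6

Write g(s) = s^6 + s^4 + s^3 + s^2 + 2s + 2.
Roots in GF(3): g(0) = 2; g(1) = 2; g(2) = 2.
Complete factorization: g(s) = (s^6 + s^4 + s^3 + s^2 + 2s + 2).
Factor degrees with multiplicity: 6 = 6.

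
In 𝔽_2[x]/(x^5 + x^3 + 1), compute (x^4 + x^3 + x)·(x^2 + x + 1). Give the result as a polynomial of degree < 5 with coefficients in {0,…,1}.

x^4 + x^2

Multiply in 𝔽_2[x]: (x^4 + x^3 + x)·(x^2 + x + 1) = x^6 + x^2 + x.
Reduce using x^5 ≡ x^3 + 1 (mod x^5 + x^3 + 1).
Reduced: x^4 + x^2.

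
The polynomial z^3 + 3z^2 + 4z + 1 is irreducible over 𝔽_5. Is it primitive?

No

Write f(z) = z^3 + 3z^2 + 4z + 1.
|GF(5^3)^×| = 5^3 − 1 = 124. Prime factorization: 124 = 2^2·31.
f is primitive ⇔ z has order 124 in GF(5)[z]/(f), i.e. z^(124/q) ≠ 1 for each prime q | 124.
z^(62) mod f = 1
z^(4) mod f = z + 3.
Since z^(62) = 1, the order of z divides 62 < 124; not primitive.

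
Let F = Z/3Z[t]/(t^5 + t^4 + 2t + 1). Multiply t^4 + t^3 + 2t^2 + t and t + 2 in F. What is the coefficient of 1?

Multiply in Z/3Z[t]: (t^4 + t^3 + 2t^2 + t)·(t + 2) = t^5 + t^3 + 2t^2 + 2t.
Reduce using t^5 ≡ 2t^4 + t + 2 (mod t^5 + t^4 + 2t + 1).
Reduced: 2t^4 + t^3 + 2t^2 + 2.

2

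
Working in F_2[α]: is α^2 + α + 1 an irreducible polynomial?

Write g(α) = α^2 + α + 1.
Check for roots in F_2: g(0) = 1; g(1) = 1.
No roots. A degree-2 polynomial over a field with no linear factor is irreducible.

Yes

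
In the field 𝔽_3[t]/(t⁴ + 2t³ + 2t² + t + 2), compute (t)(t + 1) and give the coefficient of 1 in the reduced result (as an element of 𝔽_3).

Multiply in 𝔽_3[t]: (t)·(t + 1) = t² + t.
Reduced: t² + t.

0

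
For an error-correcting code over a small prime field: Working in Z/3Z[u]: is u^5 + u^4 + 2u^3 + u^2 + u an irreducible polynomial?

No

Write g(u) = u^5 + u^4 + 2u^3 + u^2 + u.
Check for roots in Z/3Z: g(0) = 0 → root; g(1) = 0 → root; g(2) = 1.
g(0) = 0, so (u) divides g(u); g is reducible.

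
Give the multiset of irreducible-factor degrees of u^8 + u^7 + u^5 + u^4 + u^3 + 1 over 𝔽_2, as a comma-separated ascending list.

Write g(u) = u^8 + u^7 + u^5 + u^4 + u^3 + 1.
Roots in 𝔽_2: g(0) = 1; g(1) = 0 → root.
Linear factors from roots: (u + 1).
Complete factorization: g(u) = (u + 1)·(u^2 + u + 1)^2·(u^3 + u + 1).
Factor degrees with multiplicity: 1 + 2 + 2 + 3 = 8.

1, 2, 2, 3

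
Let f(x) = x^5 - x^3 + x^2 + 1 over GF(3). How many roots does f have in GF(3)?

0

Evaluate at each of the 3 elements of GF(3):
f(0) = 1; f(1) = 2; f(2) = 2.
No element is a root.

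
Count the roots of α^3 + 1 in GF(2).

Write g(α) = α^3 + 1.
Evaluate at each of the 2 elements of GF(2):
g(0) = 1; g(1) = 0 → root.
Roots: {1}.

1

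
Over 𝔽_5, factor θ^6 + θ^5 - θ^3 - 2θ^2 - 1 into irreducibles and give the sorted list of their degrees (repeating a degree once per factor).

6

Write h(θ) = θ^6 + θ^5 - θ^3 - 2θ^2 - 1.
Roots in 𝔽_5: h(0) = 4; h(1) = 3; h(2) = 4; h(3) = 1; h(4) = 3.
Complete factorization: h(θ) = (θ^6 + θ^5 - θ^3 - 2θ^2 - 1).
Factor degrees with multiplicity: 6 = 6.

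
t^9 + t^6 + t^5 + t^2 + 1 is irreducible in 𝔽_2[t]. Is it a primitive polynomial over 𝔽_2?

Write f(t) = t^9 + t^6 + t^5 + t^2 + 1.
|GF(2^9)^×| = 2^9 − 1 = 511. Prime factorization: 511 = 7·73.
f is primitive ⇔ t has order 511 in GF(2)[t]/(f), i.e. t^(511/q) ≠ 1 for each prime q | 511.
t^(73) mod f = 1
t^(7) mod f = t^7.
Since t^(73) = 1, the order of t divides 73 < 511; not primitive.

No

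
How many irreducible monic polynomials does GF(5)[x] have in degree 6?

2580

x^(5^6) − x is the product of all monic irreducibles of degree dividing 6; Möbius inversion gives N = (1/6) Σ μ(6/d)·5^d.
Divisors of 6: 1, 2, 3, 6; μ(6/d) for each: 1, -1, -1, 1.
Σ = 5^1 − 5^2 − 5^3 + 5^6 = 15480.
N = 15480/6 = 2580.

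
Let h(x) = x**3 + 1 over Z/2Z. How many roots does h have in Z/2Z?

Evaluate at each of the 2 elements of Z/2Z:
h(0) = 1; h(1) = 0 → root.
Roots: {1}.

1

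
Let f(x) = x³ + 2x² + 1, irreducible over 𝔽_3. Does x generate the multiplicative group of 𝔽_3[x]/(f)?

Yes

|GF(3^3)^×| = 3^3 − 1 = 26. Prime factorization: 26 = 2·13.
f is primitive ⇔ x has order 26 in GF(3)[x]/(f), i.e. x^(26/q) ≠ 1 for each prime q | 26.
x^(13) mod f = 2.
x^(2) mod f = x².
None equal 1, so x has full order 26; f is primitive.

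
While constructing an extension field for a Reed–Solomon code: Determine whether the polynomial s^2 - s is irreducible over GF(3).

Write g(s) = s^2 - s.
Check for roots in GF(3): g(0) = 0 → root; g(1) = 0 → root; g(2) = 2.
g(0) = 0, so (s) divides g(s); g is reducible.

No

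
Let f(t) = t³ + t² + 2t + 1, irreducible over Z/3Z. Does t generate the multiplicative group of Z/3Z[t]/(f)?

|GF(3^3)^×| = 3^3 − 1 = 26. Prime factorization: 26 = 2·13.
f is primitive ⇔ t has order 26 in GF(3)[t]/(f), i.e. t^(26/q) ≠ 1 for each prime q | 26.
t^(13) mod f = 2.
t^(2) mod f = t².
None equal 1, so t has full order 26; f is primitive.

Yes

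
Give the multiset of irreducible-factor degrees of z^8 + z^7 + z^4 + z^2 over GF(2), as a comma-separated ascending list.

Write f(z) = z^8 + z^7 + z^4 + z^2.
Roots in GF(2): f(0) = 0 → root; f(1) = 0 → root.
Linear factors from roots: (z), (z + 1).
Complete factorization: f(z) = (z + 1)·(z)^2·(z^2 + z + 1)·(z^3 + z^2 + 1).
Factor degrees with multiplicity: 1 + 1 + 1 + 2 + 3 = 8.

1, 1, 1, 2, 3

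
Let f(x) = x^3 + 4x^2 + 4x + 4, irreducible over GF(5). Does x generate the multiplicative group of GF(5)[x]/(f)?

No

|GF(5^3)^×| = 5^3 − 1 = 124. Prime factorization: 124 = 2^2·31.
f is primitive ⇔ x has order 124 in GF(5)[x]/(f), i.e. x^(124/q) ≠ 1 for each prime q | 124.
x^(62) mod f = 1
x^(4) mod f = 2x^2 + 2x + 1.
Since x^(62) = 1, the order of x divides 62 < 124; not primitive.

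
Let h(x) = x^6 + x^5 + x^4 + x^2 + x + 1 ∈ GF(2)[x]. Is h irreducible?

No

Check for roots in GF(2): h(0) = 1; h(1) = 0 → root.
h(1) = 0, so (x − 1) divides h(x); h is reducible.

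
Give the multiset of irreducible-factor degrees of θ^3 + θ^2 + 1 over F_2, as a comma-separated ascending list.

3

Write h(θ) = θ^3 + θ^2 + 1.
Roots in F_2: h(0) = 1; h(1) = 1.
Complete factorization: h(θ) = (θ^3 + θ^2 + 1).
Factor degrees with multiplicity: 3 = 3.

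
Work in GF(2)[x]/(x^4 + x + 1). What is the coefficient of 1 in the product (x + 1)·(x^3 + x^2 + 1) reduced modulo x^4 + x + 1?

Multiply in GF(2)[x]: (x + 1)·(x^3 + x^2 + 1) = x^4 + x^2 + x + 1.
Reduce using x^4 ≡ x + 1 (mod x^4 + x + 1).
Reduced: x^2.

0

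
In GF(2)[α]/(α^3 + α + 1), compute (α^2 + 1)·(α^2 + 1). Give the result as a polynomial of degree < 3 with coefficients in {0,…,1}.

α^2 + α + 1

Multiply in GF(2)[α]: (α^2 + 1)·(α^2 + 1) = α^4 + 1.
Reduce using α^3 ≡ α + 1 (mod α^3 + α + 1).
Reduced: α^2 + α + 1.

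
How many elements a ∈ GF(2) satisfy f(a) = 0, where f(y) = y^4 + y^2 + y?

1

Evaluate at each of the 2 elements of GF(2):
f(0) = 0 → root; f(1) = 1.
Roots: {0}.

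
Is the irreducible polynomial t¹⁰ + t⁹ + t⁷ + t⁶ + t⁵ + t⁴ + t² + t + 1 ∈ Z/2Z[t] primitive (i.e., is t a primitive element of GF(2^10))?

No

Write f(t) = t¹⁰ + t⁹ + t⁷ + t⁶ + t⁵ + t⁴ + t² + t + 1.
|GF(2^10)^×| = 2^10 − 1 = 1023. Prime factorization: 1023 = 3·11·31.
f is primitive ⇔ t has order 1023 in GF(2)[t]/(f), i.e. t^(1023/q) ≠ 1 for each prime q | 1023.
t^(341) mod f = 1
t^(93) mod f = t⁹ + t⁶ + t⁴ + t³ + t² + t + 1.
t^(33) mod f = t⁹ + t⁴ + t.
Since t^(341) = 1, the order of t divides 341 < 1023; not primitive.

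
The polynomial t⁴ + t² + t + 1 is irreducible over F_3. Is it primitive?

Write f(t) = t⁴ + t² + t + 1.
|GF(3^4)^×| = 3^4 − 1 = 80. Prime factorization: 80 = 2^4·5.
f is primitive ⇔ t has order 80 in GF(3)[t]/(f), i.e. t^(80/q) ≠ 1 for each prime q | 80.
t^(40) mod f = 1
t^(16) mod f = t³ + 2.
Since t^(40) = 1, the order of t divides 40 < 80; not primitive.

No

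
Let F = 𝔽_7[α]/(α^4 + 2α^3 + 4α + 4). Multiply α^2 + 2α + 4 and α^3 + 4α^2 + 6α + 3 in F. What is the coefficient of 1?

Multiply in 𝔽_7[α]: (α^2 + 2α + 4)·(α^3 + 4α^2 + 6α + 3) = α^5 + 6α^4 + 4α^3 + 3α^2 + 2α + 5.
Reduce using α^4 ≡ 5α^3 + 3α + 3 (mod α^4 + 2α^3 + 4α + 4).
Reduced: 3α^3 + 6α^2 + 3α + 3.

3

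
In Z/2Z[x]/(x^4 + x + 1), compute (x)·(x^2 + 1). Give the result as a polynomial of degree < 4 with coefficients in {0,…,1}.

Multiply in Z/2Z[x]: (x)·(x^2 + 1) = x^3 + x.
Reduced: x^3 + x.

x^3 + x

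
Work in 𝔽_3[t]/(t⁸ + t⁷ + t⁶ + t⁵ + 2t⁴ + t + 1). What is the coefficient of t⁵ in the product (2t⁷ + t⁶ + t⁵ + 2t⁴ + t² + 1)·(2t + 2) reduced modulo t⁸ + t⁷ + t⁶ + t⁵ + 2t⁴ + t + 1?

Multiply in 𝔽_3[t]: (2t⁷ + t⁶ + t⁵ + 2t⁴ + t² + 1)·(2t + 2) = t⁸ + t⁶ + t⁴ + 2t³ + 2t² + 2t + 2.
Reduce using t⁸ ≡ 2t⁷ + 2t⁶ + 2t⁵ + t⁴ + 2t + 2 (mod t⁸ + t⁷ + t⁶ + t⁵ + 2t⁴ + t + 1).
Reduced: 2t⁷ + 2t⁵ + 2t⁴ + 2t³ + 2t² + t + 1.

2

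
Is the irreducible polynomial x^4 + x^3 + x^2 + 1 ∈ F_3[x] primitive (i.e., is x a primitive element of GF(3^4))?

No

Write f(x) = x^4 + x^3 + x^2 + 1.
|GF(3^4)^×| = 3^4 − 1 = 80. Prime factorization: 80 = 2^4·5.
f is primitive ⇔ x has order 80 in GF(3)[x]/(f), i.e. x^(80/q) ≠ 1 for each prime q | 80.
x^(40) mod f = 1
x^(16) mod f = 2x^3 + x^2 + x.
Since x^(40) = 1, the order of x divides 40 < 80; not primitive.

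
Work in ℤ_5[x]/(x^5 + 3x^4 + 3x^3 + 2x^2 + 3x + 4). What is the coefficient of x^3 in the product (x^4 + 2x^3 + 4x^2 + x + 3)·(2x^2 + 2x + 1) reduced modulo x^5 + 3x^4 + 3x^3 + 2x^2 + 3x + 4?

Multiply in ℤ_5[x]: (x^4 + 2x^3 + 4x^2 + x + 3)·(2x^2 + 2x + 1) = 2x^6 + x^5 + 3x^4 + 2x^3 + 2x^2 + 2x + 3.
Reduce using x^5 ≡ 2x^4 + 2x^3 + 3x^2 + 2x + 1 (mod x^5 + 3x^4 + 3x^3 + 2x^2 + 3x + 4).
Reduced: 2x^4 + 3x^3 + x^2 + 4x + 3.

3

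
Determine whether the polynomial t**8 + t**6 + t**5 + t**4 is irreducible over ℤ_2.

Write h(t) = t**8 + t**6 + t**5 + t**4.
Check for roots in ℤ_2: h(0) = 0 → root; h(1) = 0 → root.
h(0) = 0, so (t) divides h(t); h is reducible.

No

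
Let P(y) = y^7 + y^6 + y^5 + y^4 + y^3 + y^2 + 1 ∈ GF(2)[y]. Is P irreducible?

Yes

Check for roots in GF(2): P(0) = 1; P(1) = 1.
No roots, so no linear factors.
Monic irreducibles of degree 2 over GF(2): y^2 + y + 1.
None of them divide P (all give nonzero remainder).
Monic irreducibles of degree 3 over GF(2): y^3 + y + 1, y^3 + y^2 + 1.
None of them divide P (all give nonzero remainder).
No irreducible factor of degree ≤ 3 exists, so P is irreducible over GF(2).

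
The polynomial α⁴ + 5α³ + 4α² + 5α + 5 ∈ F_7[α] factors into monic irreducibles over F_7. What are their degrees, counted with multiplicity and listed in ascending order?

1, 1, 2

Write g(α) = α⁴ + 5α³ + 4α² + 5α + 5.
Linear factors from roots: (α + 3), (α + 1).
Complete factorization: g(α) = (α + 1)·(α + 3)·(α² + α + 4).
Factor degrees with multiplicity: 1 + 1 + 2 = 4.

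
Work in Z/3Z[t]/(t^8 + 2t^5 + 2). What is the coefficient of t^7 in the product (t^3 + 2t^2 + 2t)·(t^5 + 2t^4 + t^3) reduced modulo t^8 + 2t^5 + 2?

1

Multiply in Z/3Z[t]: (t^3 + 2t^2 + 2t)·(t^5 + 2t^4 + t^3) = t^8 + t^7 + t^6 + 2t^4.
Reduce using t^8 ≡ t^5 + 1 (mod t^8 + 2t^5 + 2).
Reduced: t^7 + t^6 + t^5 + 2t^4 + 1.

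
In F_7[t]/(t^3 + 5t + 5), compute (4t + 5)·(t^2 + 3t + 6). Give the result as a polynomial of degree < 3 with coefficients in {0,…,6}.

Multiply in F_7[t]: (4t + 5)·(t^2 + 3t + 6) = 4t^3 + 3t^2 + 4t + 2.
Reduce using t^3 ≡ 2t + 2 (mod t^3 + 5t + 5).
Reduced: 3t^2 + 5t + 3.

3t^2 + 5t + 3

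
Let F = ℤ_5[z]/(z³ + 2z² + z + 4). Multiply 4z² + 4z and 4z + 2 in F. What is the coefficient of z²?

2

Multiply in ℤ_5[z]: (4z² + 4z)·(4z + 2) = z³ + 4z² + 3z.
Reduce using z³ ≡ 3z² + 4z + 1 (mod z³ + 2z² + z + 4).
Reduced: 2z² + 2z + 1.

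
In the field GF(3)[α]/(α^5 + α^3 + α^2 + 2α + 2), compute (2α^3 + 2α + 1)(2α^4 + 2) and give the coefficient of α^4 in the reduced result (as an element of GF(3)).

1

Multiply in GF(3)[α]: (2α^3 + 2α + 1)·(2α^4 + 2) = α^7 + α^5 + 2α^4 + α^3 + α + 2.
Reduce using α^5 ≡ 2α^3 + 2α^2 + α + 1 (mod α^5 + α^3 + α^2 + 2α + 2).
Reduced: α^4 + 2α^3 + α^2 + α + 2.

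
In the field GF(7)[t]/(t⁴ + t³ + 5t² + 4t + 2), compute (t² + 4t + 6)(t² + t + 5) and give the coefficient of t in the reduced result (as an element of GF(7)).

1

Multiply in GF(7)[t]: (t² + 4t + 6)·(t² + t + 5) = t⁴ + 5t³ + t² + 5t + 2.
Reduce using t⁴ ≡ 6t³ + 2t² + 3t + 5 (mod t⁴ + t³ + 5t² + 4t + 2).
Reduced: 4t³ + 3t² + t.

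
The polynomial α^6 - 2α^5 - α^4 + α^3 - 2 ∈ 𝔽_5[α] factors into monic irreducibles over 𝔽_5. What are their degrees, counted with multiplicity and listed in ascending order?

Write f(α) = α^6 - 2α^5 - α^4 + α^3 - 2.
Roots in 𝔽_5: f(0) = 3; f(1) = 2; f(2) = 0 → root; f(3) = 2; f(4) = 4.
Linear factors from roots: (α - 2).
Complete factorization: f(α) = (α - 2)·(α^2 - 2α - 1)·(α^3 + 2α^2 - α - 1).
Factor degrees with multiplicity: 1 + 2 + 3 = 6.

1, 2, 3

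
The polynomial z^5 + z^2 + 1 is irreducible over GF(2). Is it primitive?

Yes

Write f(z) = z^5 + z^2 + 1.
|GF(2^5)^×| = 2^5 − 1 = 31. Prime factorization: 31 = 31.
f is primitive ⇔ z has order 31 in GF(2)[z]/(f), i.e. z^(31/q) ≠ 1 for each prime q | 31.
z^(1) mod f = z.
None equal 1, so z has full order 31; f is primitive.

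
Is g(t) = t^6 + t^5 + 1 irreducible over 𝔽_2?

Yes

Check for roots in 𝔽_2: g(0) = 1; g(1) = 1.
No roots, so no linear factors.
Monic irreducibles of degree 2 over GF(2): t^2 + t + 1.
None of them divide g (all give nonzero remainder).
Monic irreducibles of degree 3 over GF(2): t^3 + t + 1, t^3 + t^2 + 1.
None of them divide g (all give nonzero remainder).
No irreducible factor of degree ≤ 3 exists, so g is irreducible over GF(2).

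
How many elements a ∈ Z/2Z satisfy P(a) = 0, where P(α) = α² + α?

2

Evaluate at each of the 2 elements of Z/2Z:
P(0) = 0 → root; P(1) = 0 → root.
Roots: {0, 1}.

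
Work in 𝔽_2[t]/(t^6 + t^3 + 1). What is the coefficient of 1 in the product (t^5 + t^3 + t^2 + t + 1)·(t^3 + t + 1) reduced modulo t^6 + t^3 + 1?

Multiply in 𝔽_2[t]: (t^5 + t^3 + t^2 + t + 1)·(t^3 + t + 1) = t^8 + t^3 + 1.
Reduce using t^6 ≡ t^3 + 1 (mod t^6 + t^3 + 1).
Reduced: t^5 + t^3 + t^2 + 1.

1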